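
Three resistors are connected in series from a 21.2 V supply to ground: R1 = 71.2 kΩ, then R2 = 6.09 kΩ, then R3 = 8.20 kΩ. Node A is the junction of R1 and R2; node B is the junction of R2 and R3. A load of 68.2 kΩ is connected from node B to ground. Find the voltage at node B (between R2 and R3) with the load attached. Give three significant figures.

V ≈ 1.83 V

At node B, R3 is in parallel with the load: R3‖R_L = 7.320 kΩ.
Below node A the resistance is R2 + (R3‖R_L) = 13.41 kΩ, so V_A = 21.2 × 13.41/84.61 = 3.360 V.
Then V_B = V_A × (R3‖R_L)/(R2 + R3‖R_L) = 3.360 × 7.320/13.41 = 1.83 V.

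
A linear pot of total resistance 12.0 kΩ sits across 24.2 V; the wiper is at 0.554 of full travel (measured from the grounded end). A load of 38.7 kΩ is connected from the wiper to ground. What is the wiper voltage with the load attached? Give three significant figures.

V ≈ 12.5 V

The wiper splits the pot into (1−α)R = 5.352 kΩ above and αR = 6.648 kΩ below.
Lower section ‖ load = 5.673 kΩ.
V_wiper = 24.2 × 5.673/(5.352 + 5.673) = 12.5 V.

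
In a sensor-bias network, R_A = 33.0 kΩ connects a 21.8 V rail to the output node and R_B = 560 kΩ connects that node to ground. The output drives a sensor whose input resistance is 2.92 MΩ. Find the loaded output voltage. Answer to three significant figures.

The load sits in parallel with R_B: R_B‖R_L = (560 × 2920) / (560 + 2920) = 469.9 kΩ.
V_out = 21.8 × 469.9 / (33.0 + 469.9) = 21.8 × 469.9/502.9 = 20.4 V.

V_out ≈ 20.4 V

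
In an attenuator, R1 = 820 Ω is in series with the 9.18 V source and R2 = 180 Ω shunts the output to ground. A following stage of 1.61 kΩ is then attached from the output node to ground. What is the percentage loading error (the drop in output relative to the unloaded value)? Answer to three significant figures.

8.40 %

Unloaded V = 9.18 × 180/1000 = 1.6524 V.
Loaded: R2‖R_L = 161.9 Ω, giving V = 9.18 × 161.9/981.9 = 1.5136 V.
Drop = (1.6524 − 1.5136) / 1.6524 = 8.40 %.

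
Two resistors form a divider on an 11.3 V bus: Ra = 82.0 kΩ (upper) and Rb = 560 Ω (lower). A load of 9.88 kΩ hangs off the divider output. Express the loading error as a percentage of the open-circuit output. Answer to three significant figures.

5.33 %

The divider's output (Thévenin) resistance is Ra‖Rb = 556.2 Ω.
Fractional drop under load = R_th/(R_th + R_L) = 556.2 / (556.2 + 9880) = 0.05330.
So the output falls by 5.33 %.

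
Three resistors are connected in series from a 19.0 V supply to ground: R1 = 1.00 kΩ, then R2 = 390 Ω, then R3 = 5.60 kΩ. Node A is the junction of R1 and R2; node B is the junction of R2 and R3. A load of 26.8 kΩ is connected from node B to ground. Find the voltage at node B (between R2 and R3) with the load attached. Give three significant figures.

V ≈ 14.6 V

At node B, R3 is in parallel with the load: R3‖R_L = 4632 Ω.
Below node A the resistance is R2 + (R3‖R_L) = 5022 Ω, so V_A = 19.0 × 5022/6022 = 15.84 V.
Then V_B = V_A × (R3‖R_L)/(R2 + R3‖R_L) = 15.84 × 4632/5022 = 14.6 V.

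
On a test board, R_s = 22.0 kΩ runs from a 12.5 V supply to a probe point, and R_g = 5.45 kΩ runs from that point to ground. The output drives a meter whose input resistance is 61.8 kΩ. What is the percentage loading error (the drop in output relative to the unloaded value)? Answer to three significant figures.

6.60 %

The divider's output (Thévenin) resistance is R_s‖R_g = 4.368 kΩ.
Fractional drop under load = R_th/(R_th + R_L) = 4.368 / (4.368 + 61.8) = 0.06601.
So the output falls by 6.60 %.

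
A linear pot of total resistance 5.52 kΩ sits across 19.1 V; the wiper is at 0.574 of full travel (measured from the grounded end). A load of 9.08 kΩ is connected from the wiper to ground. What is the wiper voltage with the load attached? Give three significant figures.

The wiper splits the pot into (1−α)R = 2.352 kΩ above and αR = 3.168 kΩ below.
Lower section ‖ load = 2.349 kΩ.
V_wiper = 19.1 × 2.349/(2.352 + 2.349) = 9.54 V.

V ≈ 9.54 V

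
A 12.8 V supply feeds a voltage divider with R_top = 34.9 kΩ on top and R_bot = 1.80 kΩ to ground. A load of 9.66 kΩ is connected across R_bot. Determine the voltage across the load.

V_out ≈ 0.533 V

The load sits in parallel with R_bot: R_bot‖R_L = (1.80 × 9.66) / (1.80 + 9.66) = 1.517 kΩ.
V_out = 12.8 × 1.517 / (34.9 + 1.517) = 12.8 × 1.517/36.42 = 0.533 V.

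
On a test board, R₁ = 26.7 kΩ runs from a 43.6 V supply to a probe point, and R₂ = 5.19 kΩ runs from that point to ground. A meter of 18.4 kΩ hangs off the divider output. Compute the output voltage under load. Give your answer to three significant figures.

V_out ≈ 5.74 V

The load sits in parallel with R₂: R₂‖R_L = (5.19 × 18.4) / (5.19 + 18.4) = 4.048 kΩ.
V_out = 43.6 × 4.048 / (26.7 + 4.048) = 43.6 × 4.048/30.75 = 5.74 V.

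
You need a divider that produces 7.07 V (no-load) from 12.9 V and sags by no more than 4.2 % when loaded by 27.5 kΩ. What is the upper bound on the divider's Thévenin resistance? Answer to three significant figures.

R_th ≤ 1.21 kΩ

Loading drop = R_th/(R_th + R_L) ≤ 0.0420, so R_th ≤ R_L · ε/(1−ε) = 27.5 kΩ × 0.0420/0.9580 = 1.21 kΩ.
(Any R1, R2 with R2/(R1+R2) = 0.548 and R1‖R2 ≤ 1.21 kΩ will meet the spec.)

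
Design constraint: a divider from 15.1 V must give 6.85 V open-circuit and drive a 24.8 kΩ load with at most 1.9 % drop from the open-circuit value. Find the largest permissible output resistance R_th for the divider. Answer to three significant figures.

R_th ≤ 480 Ω

Loading drop = R_th/(R_th + R_L) ≤ 0.0190, so R_th ≤ R_L · ε/(1−ε) = 24.8 kΩ × 0.0190/0.9810 = 480 Ω.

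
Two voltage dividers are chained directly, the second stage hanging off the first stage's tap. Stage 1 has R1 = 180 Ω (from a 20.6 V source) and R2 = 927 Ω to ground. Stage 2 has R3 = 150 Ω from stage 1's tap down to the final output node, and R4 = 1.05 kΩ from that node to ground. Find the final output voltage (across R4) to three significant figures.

V_out ≈ 13.4 V

Stage 2 presents R3+R4 = 1200 Ω as a load on stage 1's tap.
Stage 1's lower leg becomes R2‖(R3+R4) = 523.0 Ω, so V_mid = 20.6 × 523.0/703.0 = 15.33 V.
Stage 2 is itself unloaded: V_out = V_mid × R4/(R3+R4) = 15.33 × 1050/1200 = 13.4 V.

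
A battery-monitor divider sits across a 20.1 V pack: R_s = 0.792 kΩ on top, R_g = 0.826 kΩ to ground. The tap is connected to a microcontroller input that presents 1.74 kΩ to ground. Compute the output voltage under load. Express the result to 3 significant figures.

The load sits in parallel with R_g: R_g‖R_L = (826 × 1740) / (826 + 1740) = 560.1 Ω.
V_out = 20.1 × 560.1 / (792 + 560.1) = 20.1 × 560.1/1352 = 8.33 V.

V_out ≈ 8.33 V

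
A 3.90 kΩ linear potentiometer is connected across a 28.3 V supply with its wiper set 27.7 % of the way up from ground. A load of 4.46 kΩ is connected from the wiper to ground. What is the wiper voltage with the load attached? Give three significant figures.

V ≈ 6.67 V

The wiper splits the pot into (1−α)R = 2.820 kΩ above and αR = 1.080 kΩ below.
Lower section ‖ load = 0.8697 kΩ.
V_wiper = 28.3 × 0.8697/(2.820 + 0.8697) = 6.67 V.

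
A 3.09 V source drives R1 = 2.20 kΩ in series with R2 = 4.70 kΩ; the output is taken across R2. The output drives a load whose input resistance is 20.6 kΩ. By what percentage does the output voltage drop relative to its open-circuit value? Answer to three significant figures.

The divider's output (Thévenin) resistance is R1‖R2 = 1.499 kΩ.
Fractional drop under load = R_th/(R_th + R_L) = 1.499 / (1.499 + 20.6) = 0.06781.
So the output falls by 6.78 %.

6.78 %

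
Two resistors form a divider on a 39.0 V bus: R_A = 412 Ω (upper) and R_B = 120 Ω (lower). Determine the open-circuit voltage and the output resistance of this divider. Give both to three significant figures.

V_th is the open-circuit tap voltage: 39.0 × 120/(412 + 120) = 8.80 V.
With the supply zeroed, R_A and R_B appear in parallel from the tap: R_th = R_A‖R_B = (412 × 120)/532.0 = 92.9 Ω.

V_th = 8.80 V, R_th = 92.9 Ω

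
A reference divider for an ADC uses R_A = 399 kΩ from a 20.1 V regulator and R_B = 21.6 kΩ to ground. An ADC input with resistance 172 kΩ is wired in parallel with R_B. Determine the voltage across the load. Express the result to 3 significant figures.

The load sits in parallel with R_B: R_B‖R_L = (21.6 × 172) / (21.6 + 172) = 19.19 kΩ.
V_out = 20.1 × 19.19 / (399 + 19.19) = 20.1 × 19.19/418.2 = 0.922 V.

V_out ≈ 0.922 V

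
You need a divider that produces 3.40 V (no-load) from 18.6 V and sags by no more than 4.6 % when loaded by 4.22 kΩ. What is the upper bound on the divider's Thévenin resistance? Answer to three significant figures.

Loading drop = R_th/(R_th + R_L) ≤ 0.0460, so R_th ≤ R_L · ε/(1−ε) = 4.22 kΩ × 0.0460/0.9540 = 203 Ω.
(Any R1, R2 with R2/(R1+R2) = 0.183 and R1‖R2 ≤ 203 Ω will meet the spec.)

R_th ≤ 203 Ω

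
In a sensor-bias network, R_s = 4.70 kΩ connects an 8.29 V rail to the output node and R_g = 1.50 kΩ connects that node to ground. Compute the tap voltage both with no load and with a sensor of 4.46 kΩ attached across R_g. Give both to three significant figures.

Unloaded: 2.01 V; loaded: 1.60 V

Open-circuit: V = 8.29 × 1.50/(4.70 + 1.50) = 2.01 V.
With the load, R_g becomes R_g‖R_L = 1.122 kΩ, so V = 8.29 × 1.122/5.822 = 1.60 V.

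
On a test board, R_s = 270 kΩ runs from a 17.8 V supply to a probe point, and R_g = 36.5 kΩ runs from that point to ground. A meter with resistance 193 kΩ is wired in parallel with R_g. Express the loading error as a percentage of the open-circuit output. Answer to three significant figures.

14.3 %

The divider's output (Thévenin) resistance is R_s‖R_g = 32.15 kΩ.
Fractional drop under load = R_th/(R_th + R_L) = 32.15 / (32.15 + 193) = 0.1428.
So the output falls by 14.3 %.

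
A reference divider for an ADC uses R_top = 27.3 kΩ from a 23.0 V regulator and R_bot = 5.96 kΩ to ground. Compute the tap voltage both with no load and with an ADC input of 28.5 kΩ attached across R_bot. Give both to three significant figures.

Unloaded: 4.12 V; loaded: 3.52 V

Open-circuit: V = 23.0 × 5.96/(27.3 + 5.96) = 4.12 V.
With the load, R_bot becomes R_bot‖R_L = 4.929 kΩ, so V = 23.0 × 4.929/32.23 = 3.52 V.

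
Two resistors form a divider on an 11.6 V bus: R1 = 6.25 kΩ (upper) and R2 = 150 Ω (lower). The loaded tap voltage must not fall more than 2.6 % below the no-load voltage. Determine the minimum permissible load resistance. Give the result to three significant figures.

Output resistance R_th = R1‖R2 = (6250 × 150)/6400 = 146.5 Ω.
The fractional drop is R_th/(R_th + R_L); requiring this ≤ 0.0260 gives R_L ≥ R_th(1/0.0260 − 1) = 146.5 × 37.46 = 5.49 kΩ.

R_L(min) ≈ 5.49 kΩ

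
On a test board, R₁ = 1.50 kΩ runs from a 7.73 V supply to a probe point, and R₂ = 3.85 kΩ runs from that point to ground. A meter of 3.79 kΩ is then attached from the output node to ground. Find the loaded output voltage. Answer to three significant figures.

The load sits in parallel with R₂: R₂‖R_L = (3.85 × 3.79) / (3.85 + 3.79) = 1.910 kΩ.
V_out = 7.73 × 1.910 / (1.50 + 1.910) = 7.73 × 1.910/3.410 = 4.33 V.
(Unloaded it would have been 5.56 V.)

V_out ≈ 4.33 V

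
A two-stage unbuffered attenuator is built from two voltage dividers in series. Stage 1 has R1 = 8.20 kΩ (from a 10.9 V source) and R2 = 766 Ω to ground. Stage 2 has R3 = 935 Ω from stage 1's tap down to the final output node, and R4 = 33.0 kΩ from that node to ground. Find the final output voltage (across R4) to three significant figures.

V_out ≈ 0.887 V

Stage 2 presents R3+R4 = 33940 Ω as a load on stage 1's tap.
Stage 1's lower leg becomes R2‖(R3+R4) = 749.1 Ω, so V_mid = 10.9 × 749.1/8949 = 0.9124 V.
Stage 2 is itself unloaded: V_out = V_mid × R4/(R3+R4) = 0.9124 × 33000/33940 = 0.887 V.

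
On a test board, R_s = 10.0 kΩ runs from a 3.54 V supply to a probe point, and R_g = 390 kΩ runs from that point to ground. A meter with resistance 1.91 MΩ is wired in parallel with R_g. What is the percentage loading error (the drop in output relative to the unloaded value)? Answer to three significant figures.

0.508 %

The divider's output (Thévenin) resistance is R_s‖R_g = 9.750 kΩ.
Fractional drop under load = R_th/(R_th + R_L) = 9.750 / (9.750 + 1910) = 0.005079.
So the output falls by 0.508 %.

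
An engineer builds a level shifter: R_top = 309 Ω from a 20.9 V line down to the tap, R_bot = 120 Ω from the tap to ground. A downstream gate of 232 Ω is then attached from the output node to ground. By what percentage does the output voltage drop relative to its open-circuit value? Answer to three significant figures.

The divider's output (Thévenin) resistance is R_top‖R_bot = 86.43 Ω.
Fractional drop under load = R_th/(R_th + R_L) = 86.43 / (86.43 + 232) = 0.2714.
So the output falls by 27.1 %.

27.1 %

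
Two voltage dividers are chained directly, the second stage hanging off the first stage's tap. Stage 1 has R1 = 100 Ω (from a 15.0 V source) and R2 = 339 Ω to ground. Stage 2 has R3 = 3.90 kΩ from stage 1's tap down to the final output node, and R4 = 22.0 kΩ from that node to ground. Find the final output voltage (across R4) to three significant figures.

V_out ≈ 9.81 V

Stage 2 presents R3+R4 = 25900 Ω as a load on stage 1's tap.
Stage 1's lower leg becomes R2‖(R3+R4) = 334.6 Ω, so V_mid = 15.0 × 334.6/434.6 = 11.55 V.
Stage 2 is itself unloaded: V_out = V_mid × R4/(R3+R4) = 11.55 × 22000/25900 = 9.81 V.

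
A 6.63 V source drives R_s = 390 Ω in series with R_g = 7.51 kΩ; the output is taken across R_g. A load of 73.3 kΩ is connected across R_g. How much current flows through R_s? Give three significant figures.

I ≈ 0.921 mA

R_g‖R_L = 6812 Ω, so the source sees R_s + R_g‖R_L = 7202 Ω.
I = 6.63 V / 7202 Ω = 0.921 mA.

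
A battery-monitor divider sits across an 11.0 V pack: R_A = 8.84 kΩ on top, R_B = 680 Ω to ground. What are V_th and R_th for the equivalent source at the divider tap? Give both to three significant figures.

V_th = 0.786 V, R_th = 631 Ω

V_th is the open-circuit tap voltage: 11.0 × 680/(8840 + 680) = 0.786 V.
With the supply zeroed, R_A and R_B appear in parallel from the tap: R_th = R_A‖R_B = (8840 × 680)/9520 = 631 Ω.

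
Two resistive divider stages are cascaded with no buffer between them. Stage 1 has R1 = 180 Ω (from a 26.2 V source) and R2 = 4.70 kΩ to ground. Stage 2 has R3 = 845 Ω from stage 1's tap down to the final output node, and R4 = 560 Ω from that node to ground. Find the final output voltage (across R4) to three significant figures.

V_out ≈ 8.95 V

Stage 2 presents R3+R4 = 1405 Ω as a load on stage 1's tap.
Stage 1's lower leg becomes R2‖(R3+R4) = 1082 Ω, so V_mid = 26.2 × 1082/1262 = 22.46 V.
Stage 2 is itself unloaded: V_out = V_mid × R4/(R3+R4) = 22.46 × 560/1405 = 8.95 V.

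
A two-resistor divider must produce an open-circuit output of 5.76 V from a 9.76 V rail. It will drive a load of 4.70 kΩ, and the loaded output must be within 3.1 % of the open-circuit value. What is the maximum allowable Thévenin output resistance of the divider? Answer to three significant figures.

R_th ≤ 150 Ω

Loading drop = R_th/(R_th + R_L) ≤ 0.0310, so R_th ≤ R_L · ε/(1−ε) = 4.70 kΩ × 0.0310/0.9690 = 150 Ω.
(Any R1, R2 with R2/(R1+R2) = 0.590 and R1‖R2 ≤ 150 Ω will meet the spec.)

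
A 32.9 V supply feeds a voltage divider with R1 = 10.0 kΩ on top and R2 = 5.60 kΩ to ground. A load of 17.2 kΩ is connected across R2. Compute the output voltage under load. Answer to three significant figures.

V_out ≈ 9.77 V

The load sits in parallel with R2: R2‖R_L = (5.60 × 17.2) / (5.60 + 17.2) = 4.225 kΩ.
V_out = 32.9 × 4.225 / (10.0 + 4.225) = 32.9 × 4.225/14.22 = 9.77 V.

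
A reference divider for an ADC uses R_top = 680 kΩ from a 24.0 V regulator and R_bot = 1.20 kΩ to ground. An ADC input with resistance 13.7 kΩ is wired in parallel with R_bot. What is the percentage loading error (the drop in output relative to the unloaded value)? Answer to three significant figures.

The divider's output (Thévenin) resistance is R_top‖R_bot = 1.198 kΩ.
Fractional drop under load = R_th/(R_th + R_L) = 1.198 / (1.198 + 13.7) = 0.08041.
So the output falls by 8.04 %.

8.04 %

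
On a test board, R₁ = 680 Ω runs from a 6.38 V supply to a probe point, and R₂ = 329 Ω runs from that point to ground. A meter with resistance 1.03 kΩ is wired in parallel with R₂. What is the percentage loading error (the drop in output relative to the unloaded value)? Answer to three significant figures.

Unloaded V = 6.38 × 329/1009 = 2.080 V.
Loaded: R₂‖R_L = 249.4 Ω, giving V = 6.38 × 249.4/929.4 = 1.712 V.
Drop = (2.080 − 1.712) / 2.080 = 17.7 %.

17.7 %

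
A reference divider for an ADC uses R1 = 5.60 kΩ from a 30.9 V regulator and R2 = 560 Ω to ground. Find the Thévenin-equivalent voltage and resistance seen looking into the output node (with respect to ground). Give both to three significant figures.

V_th is the open-circuit tap voltage: 30.9 × 560/(5600 + 560) = 2.81 V.
With the supply zeroed, R1 and R2 appear in parallel from the tap: R_th = R1‖R2 = (5600 × 560)/6160 = 509 Ω.

V_th = 2.81 V, R_th = 509 Ω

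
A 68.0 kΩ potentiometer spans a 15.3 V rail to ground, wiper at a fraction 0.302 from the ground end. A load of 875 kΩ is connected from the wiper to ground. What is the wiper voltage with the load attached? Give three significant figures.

The wiper splits the pot into (1−α)R = 47.46 kΩ above and αR = 20.54 kΩ below.
Lower section ‖ load = 20.07 kΩ.
V_wiper = 15.3 × 20.07/(47.46 + 20.07) = 4.55 V.

V ≈ 4.55 V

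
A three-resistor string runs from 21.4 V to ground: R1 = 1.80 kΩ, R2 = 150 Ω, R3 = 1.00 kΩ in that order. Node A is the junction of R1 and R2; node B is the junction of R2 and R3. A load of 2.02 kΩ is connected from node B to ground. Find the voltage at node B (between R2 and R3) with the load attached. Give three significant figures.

At node B, R3 is in parallel with the load: R3‖R_L = 668.9 Ω.
Below node A the resistance is R2 + (R3‖R_L) = 818.9 Ω, so V_A = 21.4 × 818.9/2619 = 6.691 V.
Then V_B = V_A × (R3‖R_L)/(R2 + R3‖R_L) = 6.691 × 668.9/818.9 = 5.47 V.

V ≈ 5.47 V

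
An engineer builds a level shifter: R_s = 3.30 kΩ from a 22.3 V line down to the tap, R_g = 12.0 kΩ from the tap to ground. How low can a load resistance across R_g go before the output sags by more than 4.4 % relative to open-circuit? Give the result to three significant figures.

R_L(min) ≈ 56.2 kΩ

Output resistance R_th = R_s‖R_g = (3.30 × 12.0)/15.30 = 2.588 kΩ.
The fractional drop is R_th/(R_th + R_L); requiring this ≤ 0.0440 gives R_L ≥ R_th(1/0.0440 − 1) = 2.588 × 21.73 = 56.2 kΩ.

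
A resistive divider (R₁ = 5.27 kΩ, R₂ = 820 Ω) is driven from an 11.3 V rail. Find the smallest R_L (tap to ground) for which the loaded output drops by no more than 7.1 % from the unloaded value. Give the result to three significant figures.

Output resistance R_th = R₁‖R₂ = (5270 × 820)/6090 = 709.6 Ω.
The fractional drop is R_th/(R_th + R_L); requiring this ≤ 0.0710 gives R_L ≥ R_th(1/0.0710 − 1) = 709.6 × 13.08 = 9.28 kΩ.

R_L(min) ≈ 9.28 kΩ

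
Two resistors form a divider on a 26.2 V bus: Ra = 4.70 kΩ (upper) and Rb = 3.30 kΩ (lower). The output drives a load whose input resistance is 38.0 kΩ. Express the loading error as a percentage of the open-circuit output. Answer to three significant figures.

The divider's output (Thévenin) resistance is Ra‖Rb = 1.939 kΩ.
Fractional drop under load = R_th/(R_th + R_L) = 1.939 / (1.939 + 38.0) = 0.04854.
So the output falls by 4.85 %.

4.85 %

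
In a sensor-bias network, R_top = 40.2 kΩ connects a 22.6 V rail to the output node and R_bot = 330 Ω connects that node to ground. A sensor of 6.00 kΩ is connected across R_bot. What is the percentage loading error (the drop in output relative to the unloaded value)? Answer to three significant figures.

The divider's output (Thévenin) resistance is R_top‖R_bot = 327.3 Ω.
Fractional drop under load = R_th/(R_th + R_L) = 327.3 / (327.3 + 6000) = 0.05173.
So the output falls by 5.17 %.

5.17 %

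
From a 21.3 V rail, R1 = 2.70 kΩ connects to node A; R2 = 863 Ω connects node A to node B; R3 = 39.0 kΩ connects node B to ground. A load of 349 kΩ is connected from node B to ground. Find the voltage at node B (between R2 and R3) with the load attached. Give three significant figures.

V ≈ 19.3 V

At node B, R3 is in parallel with the load: R3‖R_L = 35080 Ω.
Below node A the resistance is R2 + (R3‖R_L) = 35940 Ω, so V_A = 21.3 × 35940/38640 = 19.81 V.
Then V_B = V_A × (R3‖R_L)/(R2 + R3‖R_L) = 19.81 × 35080/35940 = 19.3 V.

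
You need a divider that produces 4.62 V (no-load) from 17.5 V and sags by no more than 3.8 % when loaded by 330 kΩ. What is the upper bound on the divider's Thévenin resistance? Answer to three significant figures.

Loading drop = R_th/(R_th + R_L) ≤ 0.0380, so R_th ≤ R_L · ε/(1−ε) = 330 kΩ × 0.0380/0.9620 = 13.0 kΩ.
(Any R1, R2 with R2/(R1+R2) = 0.264 and R1‖R2 ≤ 13.0 kΩ will meet the spec.)

R_th ≤ 13.0 kΩ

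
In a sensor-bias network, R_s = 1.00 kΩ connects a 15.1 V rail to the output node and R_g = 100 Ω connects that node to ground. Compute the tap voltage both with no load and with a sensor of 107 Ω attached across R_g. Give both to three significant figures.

Unloaded: 1.37 V; loaded: 0.742 V

Open-circuit: V = 15.1 × 100/(1000 + 100) = 1.37 V.
With the load, R_g becomes R_g‖R_L = 51.69 Ω, so V = 15.1 × 51.69/1052 = 0.742 V.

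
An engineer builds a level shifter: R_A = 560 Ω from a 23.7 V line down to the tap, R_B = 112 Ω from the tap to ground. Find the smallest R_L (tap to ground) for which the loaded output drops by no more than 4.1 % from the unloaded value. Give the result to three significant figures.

R_L(min) ≈ 2.18 kΩ

Output resistance R_th = R_A‖R_B = (560 × 112)/672.0 = 93.33 Ω.
The fractional drop is R_th/(R_th + R_L); requiring this ≤ 0.0410 gives R_L ≥ R_th(1/0.0410 − 1) = 93.33 × 23.39 = 2.18 kΩ.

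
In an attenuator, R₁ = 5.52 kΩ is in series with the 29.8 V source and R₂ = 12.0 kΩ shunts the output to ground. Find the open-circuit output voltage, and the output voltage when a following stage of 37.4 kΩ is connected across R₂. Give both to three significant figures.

Unloaded: 20.4 V; loaded: 18.5 V

Open-circuit: V = 29.8 × 12.0/(5.52 + 12.0) = 20.4 V.
With the load, R₂ becomes R₂‖R_L = 9.085 kΩ, so V = 29.8 × 9.085/14.61 = 18.5 V.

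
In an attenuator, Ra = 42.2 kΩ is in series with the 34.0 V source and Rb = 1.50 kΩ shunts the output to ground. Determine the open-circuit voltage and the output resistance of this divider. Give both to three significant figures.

V_th = 1.17 V, R_th = 1.45 kΩ

V_th is the open-circuit tap voltage: 34.0 × 1.50/(42.2 + 1.50) = 1.17 V.
With the supply zeroed, Ra and Rb appear in parallel from the tap: R_th = Ra‖Rb = (42.2 × 1.50)/43.70 = 1.45 kΩ.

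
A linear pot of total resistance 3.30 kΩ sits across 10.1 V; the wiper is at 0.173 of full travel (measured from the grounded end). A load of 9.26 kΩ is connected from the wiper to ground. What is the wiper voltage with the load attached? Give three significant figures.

The wiper splits the pot into (1−α)R = 2729 Ω above and αR = 570.9 Ω below.
Lower section ‖ load = 537.7 Ω.
V_wiper = 10.1 × 537.7/(2729 + 537.7) = 1.66 V.

V ≈ 1.66 V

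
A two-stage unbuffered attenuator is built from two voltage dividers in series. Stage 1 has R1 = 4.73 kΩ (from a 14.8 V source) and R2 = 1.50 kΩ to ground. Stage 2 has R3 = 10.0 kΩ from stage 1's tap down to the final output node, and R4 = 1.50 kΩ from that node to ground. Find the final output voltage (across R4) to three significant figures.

Stage 2 presents R3+R4 = 11.50 kΩ as a load on stage 1's tap.
Stage 1's lower leg becomes R2‖(R3+R4) = 1.327 kΩ, so V_mid = 14.8 × 1.327/6.057 = 3.242 V.
Stage 2 is itself unloaded: V_out = V_mid × R4/(R3+R4) = 3.242 × 1.50/11.50 = 0.423 V.

V_out ≈ 0.423 V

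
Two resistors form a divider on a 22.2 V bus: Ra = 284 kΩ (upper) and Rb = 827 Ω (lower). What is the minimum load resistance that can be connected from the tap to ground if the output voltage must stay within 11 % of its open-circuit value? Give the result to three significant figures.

R_L(min) ≈ 6.67 kΩ

Output resistance R_th = Ra‖Rb = (284000 × 827)/284800 = 824.6 Ω.
The fractional drop is R_th/(R_th + R_L); requiring this ≤ 0.110 gives R_L ≥ R_th(1/0.110 − 1) = 824.6 × 8.091 = 6.67 kΩ.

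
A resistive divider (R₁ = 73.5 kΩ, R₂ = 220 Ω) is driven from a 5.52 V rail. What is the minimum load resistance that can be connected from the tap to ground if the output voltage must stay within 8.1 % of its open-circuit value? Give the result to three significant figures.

R_L(min) ≈ 2.49 kΩ

Output resistance R_th = R₁‖R₂ = (73500 × 220)/73720 = 219.3 Ω.
The fractional drop is R_th/(R_th + R_L); requiring this ≤ 0.0810 gives R_L ≥ R_th(1/0.0810 − 1) = 219.3 × 11.35 = 2.49 kΩ.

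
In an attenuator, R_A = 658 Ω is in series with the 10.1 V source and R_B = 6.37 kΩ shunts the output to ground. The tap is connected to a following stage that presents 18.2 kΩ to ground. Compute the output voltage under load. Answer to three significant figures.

V_out ≈ 8.86 V

The load sits in parallel with R_B: R_B‖R_L = (6370 × 18200) / (6370 + 18200) = 4719 Ω.
V_out = 10.1 × 4719 / (658 + 4719) = 10.1 × 4719/5377 = 8.86 V.
(Unloaded it would have been 9.15 V.)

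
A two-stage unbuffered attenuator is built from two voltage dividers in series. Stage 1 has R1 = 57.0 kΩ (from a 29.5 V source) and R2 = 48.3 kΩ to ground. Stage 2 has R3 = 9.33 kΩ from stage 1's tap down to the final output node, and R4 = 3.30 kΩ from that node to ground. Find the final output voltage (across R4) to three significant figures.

V_out ≈ 1.15 V

Stage 2 presents R3+R4 = 12.63 kΩ as a load on stage 1's tap.
Stage 1's lower leg becomes R2‖(R3+R4) = 10.01 kΩ, so V_mid = 29.5 × 10.01/67.01 = 4.407 V.
Stage 2 is itself unloaded: V_out = V_mid × R4/(R3+R4) = 4.407 × 3.30/12.63 = 1.15 V.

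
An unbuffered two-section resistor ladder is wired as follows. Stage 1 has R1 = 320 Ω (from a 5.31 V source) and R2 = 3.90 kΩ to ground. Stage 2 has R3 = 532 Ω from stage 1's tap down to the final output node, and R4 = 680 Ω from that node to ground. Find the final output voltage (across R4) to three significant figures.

V_out ≈ 2.21 V

Stage 2 presents R3+R4 = 1212 Ω as a load on stage 1's tap.
Stage 1's lower leg becomes R2‖(R3+R4) = 924.6 Ω, so V_mid = 5.31 × 924.6/1245 = 3.945 V.
Stage 2 is itself unloaded: V_out = V_mid × R4/(R3+R4) = 3.945 × 680/1212 = 2.21 V.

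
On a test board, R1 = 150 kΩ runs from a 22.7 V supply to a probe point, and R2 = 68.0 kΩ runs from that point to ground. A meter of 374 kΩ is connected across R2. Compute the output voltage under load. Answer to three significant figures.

V_out ≈ 6.29 V

The load sits in parallel with R2: R2‖R_L = (68.0 × 374) / (68.0 + 374) = 57.54 kΩ.
V_out = 22.7 × 57.54 / (150 + 57.54) = 22.7 × 57.54/207.5 = 6.29 V.
(Unloaded it would have been 7.08 V.)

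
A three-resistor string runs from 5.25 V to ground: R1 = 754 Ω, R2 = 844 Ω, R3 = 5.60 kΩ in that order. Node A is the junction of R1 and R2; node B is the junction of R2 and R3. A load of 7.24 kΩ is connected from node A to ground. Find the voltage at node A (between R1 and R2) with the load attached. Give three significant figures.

V ≈ 4.30 V

Below node A the series string R2+R3 = 6444 Ω sits in parallel with the 7240 Ω load: 3409 Ω.
V_A = 5.25 × 3409/(754 + 3409) = 4.30 V.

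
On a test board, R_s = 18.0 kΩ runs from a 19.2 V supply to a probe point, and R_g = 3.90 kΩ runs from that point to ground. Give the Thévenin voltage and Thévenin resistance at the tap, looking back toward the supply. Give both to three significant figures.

V_th is the open-circuit tap voltage: 19.2 × 3.90/(18.0 + 3.90) = 3.42 V.
With the supply zeroed, R_s and R_g appear in parallel from the tap: R_th = R_s‖R_g = (18.0 × 3.90)/21.90 = 3.21 kΩ.

V_th = 3.42 V, R_th = 3.21 kΩ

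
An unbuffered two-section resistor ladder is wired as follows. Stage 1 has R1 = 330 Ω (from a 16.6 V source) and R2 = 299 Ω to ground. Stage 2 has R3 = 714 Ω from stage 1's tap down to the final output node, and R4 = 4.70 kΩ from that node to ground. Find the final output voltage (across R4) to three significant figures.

V_out ≈ 6.66 V

Stage 2 presents R3+R4 = 5414 Ω as a load on stage 1's tap.
Stage 1's lower leg becomes R2‖(R3+R4) = 283.4 Ω, so V_mid = 16.6 × 283.4/613.4 = 7.669 V.
Stage 2 is itself unloaded: V_out = V_mid × R4/(R3+R4) = 7.669 × 4700/5414 = 6.66 V.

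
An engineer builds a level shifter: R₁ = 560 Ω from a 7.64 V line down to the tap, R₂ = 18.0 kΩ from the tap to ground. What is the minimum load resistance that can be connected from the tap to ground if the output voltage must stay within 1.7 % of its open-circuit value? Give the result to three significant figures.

Output resistance R_th = R₁‖R₂ = (560 × 18000)/18560 = 543.1 Ω.
The fractional drop is R_th/(R_th + R_L); requiring this ≤ 0.0170 gives R_L ≥ R_th(1/0.0170 − 1) = 543.1 × 57.82 = 31.4 kΩ.

R_L(min) ≈ 31.4 kΩ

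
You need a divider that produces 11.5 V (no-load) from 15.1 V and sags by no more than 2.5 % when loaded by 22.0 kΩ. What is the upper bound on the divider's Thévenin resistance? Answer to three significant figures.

Loading drop = R_th/(R_th + R_L) ≤ 0.0250, so R_th ≤ R_L · ε/(1−ε) = 22.0 kΩ × 0.0250/0.9750 = 564 Ω.

R_th ≤ 564 Ω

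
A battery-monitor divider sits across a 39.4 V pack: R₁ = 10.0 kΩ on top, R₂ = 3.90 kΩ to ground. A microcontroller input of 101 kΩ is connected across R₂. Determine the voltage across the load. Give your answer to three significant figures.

V_out ≈ 10.8 V

The load sits in parallel with R₂: R₂‖R_L = (3.90 × 101) / (3.90 + 101) = 3.755 kΩ.
V_out = 39.4 × 3.755 / (10.0 + 3.755) = 39.4 × 3.755/13.76 = 10.8 V.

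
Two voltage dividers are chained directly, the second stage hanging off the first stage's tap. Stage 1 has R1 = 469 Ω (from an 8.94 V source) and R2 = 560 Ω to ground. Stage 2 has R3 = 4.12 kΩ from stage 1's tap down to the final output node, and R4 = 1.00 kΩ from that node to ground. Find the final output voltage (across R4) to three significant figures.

Stage 2 presents R3+R4 = 5120 Ω as a load on stage 1's tap.
Stage 1's lower leg becomes R2‖(R3+R4) = 504.8 Ω, so V_mid = 8.94 × 504.8/973.8 = 4.634 V.
Stage 2 is itself unloaded: V_out = V_mid × R4/(R3+R4) = 4.634 × 1000/5120 = 0.905 V.

V_out ≈ 0.905 V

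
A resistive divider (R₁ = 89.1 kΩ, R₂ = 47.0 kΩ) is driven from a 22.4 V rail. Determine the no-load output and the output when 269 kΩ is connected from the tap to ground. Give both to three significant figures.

Open-circuit: V = 22.4 × 47.0/(89.1 + 47.0) = 7.74 V.
With the load, R₂ becomes R₂‖R_L = 40.01 kΩ, so V = 22.4 × 40.01/129.1 = 6.94 V.

Unloaded: 7.74 V; loaded: 6.94 V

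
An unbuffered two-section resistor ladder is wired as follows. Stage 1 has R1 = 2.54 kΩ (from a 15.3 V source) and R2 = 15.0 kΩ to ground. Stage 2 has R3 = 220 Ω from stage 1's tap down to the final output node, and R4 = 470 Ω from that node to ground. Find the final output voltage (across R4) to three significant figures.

V_out ≈ 2.15 V

Stage 2 presents R3+R4 = 690.0 Ω as a load on stage 1's tap.
Stage 1's lower leg becomes R2‖(R3+R4) = 659.7 Ω, so V_mid = 15.3 × 659.7/3200 = 3.154 V.
Stage 2 is itself unloaded: V_out = V_mid × R4/(R3+R4) = 3.154 × 470/690.0 = 2.15 V.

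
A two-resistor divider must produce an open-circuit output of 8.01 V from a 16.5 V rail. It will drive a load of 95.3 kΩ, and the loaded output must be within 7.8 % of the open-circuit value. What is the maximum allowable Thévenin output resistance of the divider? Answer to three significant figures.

Loading drop = R_th/(R_th + R_L) ≤ 0.0780, so R_th ≤ R_L · ε/(1−ε) = 95.3 kΩ × 0.0780/0.9220 = 8.06 kΩ.
(Any R1, R2 with R2/(R1+R2) = 0.485 and R1‖R2 ≤ 8.06 kΩ will meet the spec.)

R_th ≤ 8.06 kΩ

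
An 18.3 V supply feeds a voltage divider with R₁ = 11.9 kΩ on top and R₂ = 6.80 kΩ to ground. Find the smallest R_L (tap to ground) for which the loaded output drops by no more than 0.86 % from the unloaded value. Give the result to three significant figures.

R_L(min) ≈ 499 kΩ

Output resistance R_th = R₁‖R₂ = (11.9 × 6.80)/18.70 = 4.327 kΩ.
The fractional drop is R_th/(R_th + R_L); requiring this ≤ 0.00860 gives R_L ≥ R_th(1/0.00860 − 1) = 4.327 × 115.3 = 499 kΩ.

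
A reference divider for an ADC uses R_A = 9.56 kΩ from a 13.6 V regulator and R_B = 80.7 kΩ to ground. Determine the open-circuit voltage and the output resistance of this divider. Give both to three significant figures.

V_th is the open-circuit tap voltage: 13.6 × 80.7/(9.56 + 80.7) = 12.2 V.
With the supply zeroed, R_A and R_B appear in parallel from the tap: R_th = R_A‖R_B = (9.56 × 80.7)/90.26 = 8.55 kΩ.

V_th = 12.2 V, R_th = 8.55 kΩ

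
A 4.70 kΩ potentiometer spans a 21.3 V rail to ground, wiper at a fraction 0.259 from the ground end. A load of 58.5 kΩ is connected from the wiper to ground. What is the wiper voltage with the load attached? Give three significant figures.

V ≈ 5.43 V

The wiper splits the pot into (1−α)R = 3.483 kΩ above and αR = 1.217 kΩ below.
Lower section ‖ load = 1.192 kΩ.
V_wiper = 21.3 × 1.192/(3.483 + 1.192) = 5.43 V.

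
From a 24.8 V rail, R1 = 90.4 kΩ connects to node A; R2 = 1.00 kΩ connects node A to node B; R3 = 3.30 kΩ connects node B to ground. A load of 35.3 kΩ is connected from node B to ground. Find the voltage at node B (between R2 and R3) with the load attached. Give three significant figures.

V ≈ 0.793 V

At node B, R3 is in parallel with the load: R3‖R_L = 3.018 kΩ.
Below node A the resistance is R2 + (R3‖R_L) = 4.018 kΩ, so V_A = 24.8 × 4.018/94.42 = 1.055 V.
Then V_B = V_A × (R3‖R_L)/(R2 + R3‖R_L) = 1.055 × 3.018/4.018 = 0.793 V.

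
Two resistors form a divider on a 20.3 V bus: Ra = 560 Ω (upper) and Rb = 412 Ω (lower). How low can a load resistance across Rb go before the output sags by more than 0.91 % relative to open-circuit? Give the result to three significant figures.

R_L(min) ≈ 25.8 kΩ

Output resistance R_th = Ra‖Rb = (560 × 412)/972.0 = 237.4 Ω.
The fractional drop is R_th/(R_th + R_L); requiring this ≤ 0.00910 gives R_L ≥ R_th(1/0.00910 − 1) = 237.4 × 108.9 = 25.8 kΩ.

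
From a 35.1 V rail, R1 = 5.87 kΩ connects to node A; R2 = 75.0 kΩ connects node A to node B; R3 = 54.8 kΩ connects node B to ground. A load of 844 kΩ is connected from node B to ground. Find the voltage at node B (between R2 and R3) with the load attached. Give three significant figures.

At node B, R3 is in parallel with the load: R3‖R_L = 51.46 kΩ.
Below node A the resistance is R2 + (R3‖R_L) = 126.5 kΩ, so V_A = 35.1 × 126.5/132.3 = 33.54 V.
Then V_B = V_A × (R3‖R_L)/(R2 + R3‖R_L) = 33.54 × 51.46/126.5 = 13.6 V.

V ≈ 13.6 V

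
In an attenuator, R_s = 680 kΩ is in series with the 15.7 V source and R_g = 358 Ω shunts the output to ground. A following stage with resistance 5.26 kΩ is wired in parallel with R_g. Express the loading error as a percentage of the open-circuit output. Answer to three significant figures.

6.37 %

The divider's output (Thévenin) resistance is R_s‖R_g = 357.8 Ω.
Fractional drop under load = R_th/(R_th + R_L) = 357.8 / (357.8 + 5260) = 0.06369.
So the output falls by 6.37 %.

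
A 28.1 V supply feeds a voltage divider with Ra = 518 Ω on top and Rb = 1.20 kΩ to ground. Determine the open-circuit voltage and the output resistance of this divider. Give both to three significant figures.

V_th is the open-circuit tap voltage: 28.1 × 1200/(518 + 1200) = 19.6 V.
With the supply zeroed, Ra and Rb appear in parallel from the tap: R_th = Ra‖Rb = (518 × 1200)/1718 = 362 Ω.

V_th = 19.6 V, R_th = 362 Ω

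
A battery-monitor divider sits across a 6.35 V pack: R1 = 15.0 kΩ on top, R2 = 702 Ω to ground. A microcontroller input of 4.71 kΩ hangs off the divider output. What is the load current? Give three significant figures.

R2‖R_L = 610.9 Ω; V_out = 6.35 × 610.9/15610 = 0.2485 V.
I_L = V_out / R_L = 0.2485 / 4.71 kΩ = 0.0528 mA.

I_L ≈ 0.0528 mA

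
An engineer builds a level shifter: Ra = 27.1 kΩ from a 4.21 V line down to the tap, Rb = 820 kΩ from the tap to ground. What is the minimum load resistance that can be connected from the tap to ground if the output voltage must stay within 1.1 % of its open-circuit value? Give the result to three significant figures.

R_L(min) ≈ 2.36 MΩ

Output resistance R_th = Ra‖Rb = (27.1 × 820)/847.1 = 26.23 kΩ.
The fractional drop is R_th/(R_th + R_L); requiring this ≤ 0.0110 gives R_L ≥ R_th(1/0.0110 − 1) = 26.23 × 89.91 = 2.36 MΩ.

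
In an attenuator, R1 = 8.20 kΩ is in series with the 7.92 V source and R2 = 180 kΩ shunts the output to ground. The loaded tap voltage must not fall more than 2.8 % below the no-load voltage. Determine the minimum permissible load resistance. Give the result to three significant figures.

Output resistance R_th = R1‖R2 = (8.20 × 180)/188.2 = 7.843 kΩ.
The fractional drop is R_th/(R_th + R_L); requiring this ≤ 0.0280 gives R_L ≥ R_th(1/0.0280 − 1) = 7.843 × 34.71 = 272 kΩ.

R_L(min) ≈ 272 kΩ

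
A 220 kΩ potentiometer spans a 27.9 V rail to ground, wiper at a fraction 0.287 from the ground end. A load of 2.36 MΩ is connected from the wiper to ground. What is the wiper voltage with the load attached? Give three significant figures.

V ≈ 7.86 V

The wiper splits the pot into (1−α)R = 156.9 kΩ above and αR = 63.14 kΩ below.
Lower section ‖ load = 61.49 kΩ.
V_wiper = 27.9 × 61.49/(156.9 + 61.49) = 7.86 V.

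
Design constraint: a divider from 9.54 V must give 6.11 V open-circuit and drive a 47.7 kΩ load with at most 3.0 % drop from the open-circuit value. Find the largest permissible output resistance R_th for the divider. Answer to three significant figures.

Loading drop = R_th/(R_th + R_L) ≤ 0.0300, so R_th ≤ R_L · ε/(1−ε) = 47.7 kΩ × 0.0300/0.9700 = 1.48 kΩ.
(Any R1, R2 with R2/(R1+R2) = 0.640 and R1‖R2 ≤ 1.48 kΩ will meet the spec.)

R_th ≤ 1.48 kΩ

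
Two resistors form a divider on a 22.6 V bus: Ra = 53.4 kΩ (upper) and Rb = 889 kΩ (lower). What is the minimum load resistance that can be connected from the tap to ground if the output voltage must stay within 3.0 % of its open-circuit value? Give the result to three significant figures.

Output resistance R_th = Ra‖Rb = (53.4 × 889)/942.4 = 50.37 kΩ.
The fractional drop is R_th/(R_th + R_L); requiring this ≤ 0.0300 gives R_L ≥ R_th(1/0.0300 − 1) = 50.37 × 32.33 = 1.63 MΩ.

R_L(min) ≈ 1.63 MΩ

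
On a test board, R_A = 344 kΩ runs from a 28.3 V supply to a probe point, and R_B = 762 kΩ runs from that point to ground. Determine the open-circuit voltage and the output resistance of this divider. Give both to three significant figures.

V_th = 19.5 V, R_th = 237 kΩ

V_th is the open-circuit tap voltage: 28.3 × 762/(344 + 762) = 19.5 V.
With the supply zeroed, R_A and R_B appear in parallel from the tap: R_th = R_A‖R_B = (344 × 762)/1106 = 237 kΩ.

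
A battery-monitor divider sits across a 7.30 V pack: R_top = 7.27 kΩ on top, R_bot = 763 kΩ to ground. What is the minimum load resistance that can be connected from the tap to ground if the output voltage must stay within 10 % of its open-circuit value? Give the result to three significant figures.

R_L(min) ≈ 64.8 kΩ

Output resistance R_th = R_top‖R_bot = (7.27 × 763)/770.3 = 7.201 kΩ.
The fractional drop is R_th/(R_th + R_L); requiring this ≤ 0.100 gives R_L ≥ R_th(1/0.100 − 1) = 7.201 × 9.000 = 64.8 kΩ.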